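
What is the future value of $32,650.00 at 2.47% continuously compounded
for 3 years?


Formula: FV = P * e^(r*t)
Exponent: r*t = 0.0247 * 3 = 0.0741
e^(0.0741) = 1.076914
FV = $32,650.00 * 1.076914 = $35,161.26

$35,161.26


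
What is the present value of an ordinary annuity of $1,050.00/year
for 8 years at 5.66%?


Formula: PV = PMT * (1 - (1+r)^(-n)) / r
Discount factor: (1 + 0.0566)^(-8) = 0.643747
Bracket: 1 - 0.643747 = 0.356253
PV = $1,050.00 * 0.356253 / 0.0566 = $6,608.94

$6,608.94


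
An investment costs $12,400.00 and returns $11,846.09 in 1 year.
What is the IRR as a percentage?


Formula: IRR = C1/C0 - 1
Substituting: IRR = $11,846.09 / $12,400.00 - 1
Ratio: 0.95533 - 1 = -0.04467
IRR = -4.467%

-4.467%


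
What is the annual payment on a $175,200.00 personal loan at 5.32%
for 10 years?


Formula: PMT = PV * r / (1 - (1+r)^(-n))
Denominator: 1 - (1 + 0.0532)^(-10) = 0.404487
Numerator: $175,200.00 * 0.0532 = 9320.64
PMT = 9320.64 / 0.404487 = $23,043.13

$23,043.13


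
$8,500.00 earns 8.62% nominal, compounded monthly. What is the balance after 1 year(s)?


Formula: FV = P * (1 + r/m)^(m*t)
Period rate: r/m = 0.0862 / 12 = 0.007183
Total periods: m*t = 12 * 1 = 12
Growth factor: (1 + 0.007183)^12 = 1.089688
FV = $8,500.00 * 1.089688 = $9,262.35

$9,262.35


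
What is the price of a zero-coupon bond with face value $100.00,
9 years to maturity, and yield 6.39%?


Formula: Price = FV / (1 + r)^n
Substituting: Price = $100.00 / (1 + 0.0639)^9
Discount factor: (1.0639)^9 = 1.746253
Price = $100.00 / 1.746253 = $57.27

$57.27


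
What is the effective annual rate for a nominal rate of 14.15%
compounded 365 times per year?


Formula: EAR = (1 + r/m)^m - 1
Period rate: r/m = 0.1415 / 365 = 0.000388
Compounding: (1 + 0.000388)^365 = 1.151969
EAR = 1.151969 - 1 = 0.151969

0.151969


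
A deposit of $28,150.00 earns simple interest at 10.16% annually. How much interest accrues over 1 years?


Formula: I = P * r * t
Substituting: I = $28,150.00 * 0.1016 * 1
Step: I = $28,150.00 * 0.1016
I = $2,860.04

$2,860.04


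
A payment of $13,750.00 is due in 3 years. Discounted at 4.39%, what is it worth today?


Formula: PV = FV / (1 + r)^n
Substituting: PV = $13,750.00 / (1 + 0.0439)^3
Discount factor: (1.0439)^3 = 1.137566
PV = $13,750.00 / 1.137566 = $12,087.21

$12,087.21


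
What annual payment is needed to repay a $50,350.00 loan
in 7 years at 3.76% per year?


Formula: PMT = PV * r / (1 - (1+r)^(-n))
Denominator: 1 - (1 + 0.0376)^(-7) = 0.227692
Numerator: $50,350.00 * 0.0376 = 1893.16
PMT = 1893.16 / 0.227692 = $8,314.55

$8,314.55


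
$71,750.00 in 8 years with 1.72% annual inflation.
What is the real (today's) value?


Formula: Real value = nominal / (1 + inflation)^years
Price level: (1 + 0.0172)^8 = 1.146175
Real value = $71,750.00 / 1.146175 = $62,599.53

$62,599.53


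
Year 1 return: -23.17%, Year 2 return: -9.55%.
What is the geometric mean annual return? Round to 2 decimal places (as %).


Formula: Geometric mean = ((1+r1)*(1+r2))^(1/2) - 1
Product: (1 + -0.2317) * (1 + -0.0955) = 0.7683 * 0.9045 = 0.694927
Square root: 0.694927^0.5 = 0.833623
Geometric mean = 0.833623 - 1 = -0.166377
As percentage: -16.64%

-16.64%


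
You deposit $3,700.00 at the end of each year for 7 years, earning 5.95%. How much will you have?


Formula: FV = PMT * ((1+r)^n - 1) / r
Growth factor: (1 + 0.0595)^7 = 1.498672
Numerator: 1.498672 - 1 = 0.498672
FV = $3,700.00 * 0.498672 / 0.0595 = $31,009.88

$31,009.88


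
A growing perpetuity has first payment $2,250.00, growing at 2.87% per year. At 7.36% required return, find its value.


Formula: PV = C / (r - g)
Spread: r - g = 0.0736 - 0.0287 = 0.0449
Substituting: PV = $2,250.00 / 0.0449
PV = $50,111.36

$50,111.36


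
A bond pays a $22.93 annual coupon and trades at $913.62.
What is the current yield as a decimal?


Formula: Current yield = annual coupon / price
Substituting: CY = $22.93 / $913.62
CY = 0.025098

0.025098


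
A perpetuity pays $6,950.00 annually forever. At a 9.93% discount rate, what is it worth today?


Formula: PV = C / r
Substituting: PV = $6,950.00 / 0.0993
PV = $69,989.93

$69,989.93


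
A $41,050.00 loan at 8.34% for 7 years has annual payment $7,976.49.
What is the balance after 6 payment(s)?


Formula: Balance = PV*(1+r)^k - PMT*((1+r)^k - 1)/r
Growth: (1 + 0.0834)^6 = 1.617086
Accumulated factor: ((1+r)^k - 1)/r = 7.399107
Balance = $41,050.00 * 1.617086 - $7,976.49 * 7.399107
Balance = $7,362.46

$7,362.46


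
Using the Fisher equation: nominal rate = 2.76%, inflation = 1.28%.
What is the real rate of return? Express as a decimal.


Formula: (1 + r_real) = (1 + r_nom) / (1 + inflation)
Substituting: (1 + r_real) = 1.0276 / 1.0128
(1 + r_real) = 1.014613
r_real = 1.014613 - 1 = 0.014613

0.014613


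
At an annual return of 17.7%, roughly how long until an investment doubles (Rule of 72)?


Formula: Years ≈ 72 / r
Substituting: Years ≈ 72 / 17.7
Years ≈ 4.1

4.1 years


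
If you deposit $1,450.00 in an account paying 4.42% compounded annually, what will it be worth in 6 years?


Formula: FV = P * (1 + r)^n
Substituting: FV = $1,450.00 * (1 + 0.0442)^6
Growth factor: (1.0442)^6 = 1.29629
FV = $1,450.00 * 1.29629 = $1,879.62

$1,879.62


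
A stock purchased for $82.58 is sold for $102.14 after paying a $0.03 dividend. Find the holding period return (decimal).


Formula: HPR = (P1 - P0 + D) / P0
Gain: $102.14 - $82.58 + $0.03 = $19.59
HPR = $19.59 / $82.58 = 0.2372

0.2372


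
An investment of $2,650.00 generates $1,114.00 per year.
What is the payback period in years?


Formula: Payback = investment / annual cash flow
Substituting: Payback = $2,650.00 / $1,114.00
Payback = 2.3788 years

2.3788 years


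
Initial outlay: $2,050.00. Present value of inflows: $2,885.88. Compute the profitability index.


Formula: PI = PV(cash flows) / initial investment
Substituting: PI = $2,885.88 / $2,050.00
PI = 1.4077

1.4077


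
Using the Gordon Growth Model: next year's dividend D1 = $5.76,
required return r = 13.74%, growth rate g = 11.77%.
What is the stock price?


Formula: P = D1 / (r - g)
Spread: r - g = 0.1374 - 0.1177 = 0.0197
Substituting: P = $5.76 / 0.0197
P = $292.39

$292.39


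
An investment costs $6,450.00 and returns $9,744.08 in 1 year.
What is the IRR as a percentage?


Formula: IRR = C1/C0 - 1
Substituting: IRR = $9,744.08 / $6,450.00 - 1
Ratio: 1.51071 - 1 = 0.51071
IRR = 51.071%

51.071%


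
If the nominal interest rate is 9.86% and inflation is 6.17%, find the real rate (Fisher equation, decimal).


Formula: (1 + r_real) = (1 + r_nom) / (1 + inflation)
Substituting: (1 + r_real) = 1.0986 / 1.0617
(1 + r_real) = 1.034756
r_real = 1.034756 - 1 = 0.034756

0.034756


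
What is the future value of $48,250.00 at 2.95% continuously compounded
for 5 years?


Formula: FV = P * e^(r*t)
Exponent: r*t = 0.0295 * 5 = 0.1475
e^(0.1475) = 1.158933
FV = $48,250.00 * 1.158933 = $55,918.53

$55,918.53


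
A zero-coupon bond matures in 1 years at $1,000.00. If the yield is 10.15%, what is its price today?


Formula: Price = FV / (1 + r)^n
Substituting: Price = $1,000.00 / (1 + 0.1015)^1
Discount factor: (1.1015)^1 = 1.1015
Price = $1,000.00 / 1.1015 = $907.85

$907.85


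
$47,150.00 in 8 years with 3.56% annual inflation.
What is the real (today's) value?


Formula: Real value = nominal / (1 + inflation)^years
Price level: (1 + 0.0356)^8 = 1.322928
Real value = $47,150.00 / 1.322928 = $35,640.63

$35,640.63


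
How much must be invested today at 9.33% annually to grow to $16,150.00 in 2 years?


Formula: PV = FV / (1 + r)^n
Substituting: PV = $16,150.00 / (1 + 0.0933)^2
Discount factor: (1.0933)^2 = 1.195305
PV = $16,150.00 / 1.195305 = $13,511.20

$13,511.20


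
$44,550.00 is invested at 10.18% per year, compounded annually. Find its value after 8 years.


Formula: FV = P * (1 + r)^n
Substituting: FV = $44,550.00 * (1 + 0.1018)^8
Growth factor: (1.1018)^8 = 2.171812
FV = $44,550.00 * 2.171812 = $96,754.21

$96,754.21


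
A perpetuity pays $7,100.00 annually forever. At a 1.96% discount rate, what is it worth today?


Formula: PV = C / r
Substituting: PV = $7,100.00 / 0.0196
PV = $362,244.90

$362,244.90


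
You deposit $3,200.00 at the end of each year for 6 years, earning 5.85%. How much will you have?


Formula: FV = PMT * ((1+r)^n - 1) / r
Growth factor: (1 + 0.0585)^6 = 1.406518
Numerator: 1.406518 - 1 = 0.406518
FV = $3,200.00 * 0.406518 / 0.0585 = $22,236.86

$22,236.86


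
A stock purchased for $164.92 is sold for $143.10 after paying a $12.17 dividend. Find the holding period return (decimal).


Formula: HPR = (P1 - P0 + D) / P0
Gain: $143.10 - $164.92 + $12.17 = -$9.65
HPR = -$9.65 / $164.92 = -0.0585

-0.0585


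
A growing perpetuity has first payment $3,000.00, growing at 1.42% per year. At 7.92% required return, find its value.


Formula: PV = C / (r - g)
Spread: r - g = 0.0792 - 0.0142 = 0.065
Substituting: PV = $3,000.00 / 0.065
PV = $46,153.85

$46,153.85


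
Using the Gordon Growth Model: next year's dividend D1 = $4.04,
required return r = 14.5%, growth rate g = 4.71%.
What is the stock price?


Formula: P = D1 / (r - g)
Spread: r - g = 0.145 - 0.0471 = 0.0979
Substituting: P = $4.04 / 0.0979
P = $41.27

$41.27


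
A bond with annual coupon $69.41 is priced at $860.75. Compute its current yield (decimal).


Formula: Current yield = annual coupon / price
Substituting: CY = $69.41 / $860.75
CY = 0.080639

0.080639


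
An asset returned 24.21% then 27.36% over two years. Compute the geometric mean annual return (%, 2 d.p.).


Formula: Geometric mean = ((1+r1)*(1+r2))^(1/2) - 1
Product: (1 + 0.2421) * (1 + 0.2736) = 1.2421 * 1.2736 = 1.581939
Square root: 1.581939^0.5 = 1.257751
Geometric mean = 1.257751 - 1 = 0.257751
As percentage: 25.78%

25.78%


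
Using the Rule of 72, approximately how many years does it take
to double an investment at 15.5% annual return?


Formula: Years ≈ 72 / r
Substituting: Years ≈ 72 / 15.5
Years ≈ 4.6

4.6 years


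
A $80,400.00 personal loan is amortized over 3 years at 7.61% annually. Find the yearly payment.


Formula: PMT = PV * r / (1 - (1+r)^(-n))
Denominator: 1 - (1 + 0.0761)^(-3) = 0.197505
Numerator: $80,400.00 * 0.0761 = 6118.44
PMT = 6118.44 / 0.197505 = $30,978.59

$30,978.59


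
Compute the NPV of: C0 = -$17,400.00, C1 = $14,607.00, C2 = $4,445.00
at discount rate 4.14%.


Formula: NPV = C0 + C1/(1+r) + C2/(1+r)^2
Discount C1: $14,607.00 / (1 + 0.0414) = $14,026.31
Discount C2: $4,445.00 / (1 + 0.0414)^2 = $4,098.61
NPV = -$17,400.00 + $14,026.31 + $4,098.61 = $724.92

$724.92


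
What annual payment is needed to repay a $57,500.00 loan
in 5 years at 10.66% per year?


Formula: PMT = PV * r / (1 - (1+r)^(-n))
Denominator: 1 - (1 + 0.1066)^(-5) = 0.397376
Numerator: $57,500.00 * 0.1066 = 6129.5
PMT = 6129.5 / 0.397376 = $15,424.95

$15,424.95


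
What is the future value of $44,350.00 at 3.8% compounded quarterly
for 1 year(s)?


Formula: FV = P * (1 + r/m)^(m*t)
Period rate: r/m = 0.038 / 4 = 0.0095
Total periods: m*t = 4 * 1 = 4
Growth factor: (1 + 0.0095)^4 = 1.038545
FV = $44,350.00 * 1.038545 = $46,059.47

$46,059.47


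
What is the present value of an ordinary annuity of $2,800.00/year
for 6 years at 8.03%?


Formula: PV = PMT * (1 - (1+r)^(-n)) / r
Discount factor: (1 + 0.0803)^(-6) = 0.62912
Bracket: 1 - 0.62912 = 0.37088
PV = $2,800.00 * 0.37088 / 0.0803 = $12,932.29

$12,932.29


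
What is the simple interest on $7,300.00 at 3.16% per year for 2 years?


Formula: I = P * r * t
Substituting: I = $7,300.00 * 0.0316 * 2
Step: I = $7,300.00 * 0.0632
I = $461.36

$461.36


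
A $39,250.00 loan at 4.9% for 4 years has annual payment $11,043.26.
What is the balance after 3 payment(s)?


Formula: Balance = PV*(1+r)^k - PMT*((1+r)^k - 1)/r
Growth: (1 + 0.049)^3 = 1.154321
Accumulated factor: ((1+r)^k - 1)/r = 3.149401
Balance = $39,250.00 * 1.154321 - $11,043.26 * 3.149401
Balance = $10,527.43

$10,527.43


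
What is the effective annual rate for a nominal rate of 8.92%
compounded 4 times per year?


Formula: EAR = (1 + r/m)^m - 1
Period rate: r/m = 0.0892 / 4 = 0.0223
Compounding: (1 + 0.0223)^4 = 1.092228
EAR = 1.092228 - 1 = 0.092228

0.092228


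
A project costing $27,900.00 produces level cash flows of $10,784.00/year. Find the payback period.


Formula: Payback = investment / annual cash flow
Substituting: Payback = $27,900.00 / $10,784.00
Payback = 2.5872 years

2.5872 years


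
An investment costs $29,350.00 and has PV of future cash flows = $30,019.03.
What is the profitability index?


Formula: PI = PV(cash flows) / initial investment
Substituting: PI = $30,019.03 / $29,350.00
PI = 1.0228

1.0228


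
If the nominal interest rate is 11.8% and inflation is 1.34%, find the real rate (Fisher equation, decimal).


Formula: (1 + r_real) = (1 + r_nom) / (1 + inflation)
Substituting: (1 + r_real) = 1.118 / 1.0134
(1 + r_real) = 1.103217
r_real = 1.103217 - 1 = 0.103217

0.103217


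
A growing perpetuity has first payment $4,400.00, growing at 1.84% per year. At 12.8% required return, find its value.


Formula: PV = C / (r - g)
Spread: r - g = 0.128 - 0.0184 = 0.1096
Substituting: PV = $4,400.00 / 0.1096
PV = $40,145.99

$40,145.99


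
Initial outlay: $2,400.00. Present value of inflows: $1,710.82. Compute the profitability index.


Formula: PI = PV(cash flows) / initial investment
Substituting: PI = $1,710.82 / $2,400.00
PI = 0.7128

0.7128


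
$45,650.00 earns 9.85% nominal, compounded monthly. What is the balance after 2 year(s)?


Formula: FV = P * (1 + r/m)^(m*t)
Period rate: r/m = 0.0985 / 12 = 0.008208
Total periods: m*t = 12 * 2 = 24
Growth factor: (1 + 0.008208)^24 = 1.216765
FV = $45,650.00 * 1.216765 = $55,545.33

$55,545.33


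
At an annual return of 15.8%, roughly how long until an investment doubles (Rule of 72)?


Formula: Years ≈ 72 / r
Substituting: Years ≈ 72 / 15.8
Years ≈ 4.6

4.6 years


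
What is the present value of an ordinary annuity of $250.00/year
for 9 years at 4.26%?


Formula: PV = PMT * (1 - (1+r)^(-n)) / r
Discount factor: (1 + 0.0426)^(-9) = 0.686974
Bracket: 1 - 0.686974 = 0.313026
PV = $250.00 * 0.313026 / 0.0426 = $1,837.01

$1,837.01


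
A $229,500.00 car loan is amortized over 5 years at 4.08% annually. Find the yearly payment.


Formula: PMT = PV * r / (1 - (1+r)^(-n))
Denominator: 1 - (1 + 0.0408)^(-5) = 0.181227
Numerator: $229,500.00 * 0.0408 = 9363.6
PMT = 9363.6 / 0.181227 = $51,667.84

$51,667.84


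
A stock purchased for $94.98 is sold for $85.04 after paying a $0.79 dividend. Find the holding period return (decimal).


Formula: HPR = (P1 - P0 + D) / P0
Gain: $85.04 - $94.98 + $0.79 = -$9.15
HPR = -$9.15 / $94.98 = -0.0963

-0.0963


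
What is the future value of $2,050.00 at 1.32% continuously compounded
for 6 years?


Formula: FV = P * e^(r*t)
Exponent: r*t = 0.0132 * 6 = 0.0792
e^(0.0792) = 1.082421
FV = $2,050.00 * 1.082421 = $2,218.96

$2,218.96


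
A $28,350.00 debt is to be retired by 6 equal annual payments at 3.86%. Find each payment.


Formula: PMT = PV * r / (1 - (1+r)^(-n))
Denominator: 1 - (1 + 0.0386)^(-6) = 0.203272
Numerator: $28,350.00 * 0.0386 = 1094.31
PMT = 1094.31 / 0.203272 = $5,383.48

$5,383.48


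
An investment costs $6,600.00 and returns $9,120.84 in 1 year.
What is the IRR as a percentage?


Formula: IRR = C1/C0 - 1
Substituting: IRR = $9,120.84 / $6,600.00 - 1
Ratio: 1.381945 - 1 = 0.381945
IRR = 38.1945%

38.1945%


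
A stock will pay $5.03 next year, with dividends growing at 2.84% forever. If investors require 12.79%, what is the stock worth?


Formula: P = D1 / (r - g)
Spread: r - g = 0.1279 - 0.0284 = 0.0995
Substituting: P = $5.03 / 0.0995
P = $50.55

$50.55


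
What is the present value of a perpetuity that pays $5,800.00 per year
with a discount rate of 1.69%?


Formula: PV = C / r
Substituting: PV = $5,800.00 / 0.0169
PV = $343,195.27

$343,195.27


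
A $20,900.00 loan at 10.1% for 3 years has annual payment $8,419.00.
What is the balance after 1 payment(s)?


Formula: Balance = PV*(1+r)^k - PMT*((1+r)^k - 1)/r
Growth: (1 + 0.101)^1 = 1.101
Accumulated factor: ((1+r)^k - 1)/r = 1.0
Balance = $20,900.00 * 1.101 - $8,419.00 * 1.0
Balance = $14,591.90

$14,591.90


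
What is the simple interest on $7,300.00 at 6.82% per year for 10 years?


Formula: I = P * r * t
Substituting: I = $7,300.00 * 0.0682 * 10
Step: I = $7,300.00 * 0.682
I = $4,978.60

$4,978.60


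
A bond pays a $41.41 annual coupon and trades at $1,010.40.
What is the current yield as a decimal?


Formula: Current yield = annual coupon / price
Substituting: CY = $41.41 / $1,010.40
CY = 0.040984

0.040984


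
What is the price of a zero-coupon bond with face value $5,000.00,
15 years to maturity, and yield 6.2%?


Formula: Price = FV / (1 + r)^n
Substituting: Price = $5,000.00 / (1 + 0.062)^15
Discount factor: (1.062)^15 = 2.465289
Price = $5,000.00 / 2.465289 = $2,028.16

$2,028.16


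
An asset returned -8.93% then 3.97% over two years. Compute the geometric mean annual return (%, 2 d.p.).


Formula: Geometric mean = ((1+r1)*(1+r2))^(1/2) - 1
Product: (1 + -0.0893) * (1 + 0.0397) = 0.9107 * 1.0397 = 0.946855
Square root: 0.946855^0.5 = 0.973065
Geometric mean = 0.973065 - 1 = -0.026935
As percentage: -2.69%

-2.69%


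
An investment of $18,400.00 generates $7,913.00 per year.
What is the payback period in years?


Formula: Payback = investment / annual cash flow
Substituting: Payback = $18,400.00 / $7,913.00
Payback = 2.3253 years

2.3253 years


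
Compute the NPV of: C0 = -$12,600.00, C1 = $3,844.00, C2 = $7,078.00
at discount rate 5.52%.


Formula: NPV = C0 + C1/(1+r) + C2/(1+r)^2
Discount C1: $3,844.00 / (1 + 0.0552) = $3,642.91
Discount C2: $7,078.00 / (1 + 0.0552)^2 = $6,356.84
NPV = -$12,600.00 + $3,642.91 + $6,356.84 = -$2,600.25

-$2,600.25


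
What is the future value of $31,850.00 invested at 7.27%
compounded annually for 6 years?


Formula: FV = P * (1 + r)^n
Substituting: FV = $31,850.00 * (1 + 0.0727)^6
Growth factor: (1.0727)^6 = 1.523596
FV = $31,850.00 * 1.523596 = $48,526.52

$48,526.52


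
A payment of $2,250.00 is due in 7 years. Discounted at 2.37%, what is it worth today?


Formula: PV = FV / (1 + r)^n
Substituting: PV = $2,250.00 / (1 + 0.0237)^7
Discount factor: (1.0237)^7 = 1.178173
PV = $2,250.00 / 1.178173 = $1,909.74

$1,909.74


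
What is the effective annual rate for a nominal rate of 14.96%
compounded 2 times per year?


Formula: EAR = (1 + r/m)^m - 1
Period rate: r/m = 0.1496 / 2 = 0.0748
Compounding: (1 + 0.0748)^2 = 1.155195
EAR = 1.155195 - 1 = 0.155195

0.155195


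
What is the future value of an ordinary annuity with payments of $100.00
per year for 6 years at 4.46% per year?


Formula: FV = PMT * ((1+r)^n - 1) / r
Growth factor: (1 + 0.0446)^6 = 1.299272
Numerator: 1.299272 - 1 = 0.299272
FV = $100.00 * 0.299272 / 0.0446 = $671.01

$671.01


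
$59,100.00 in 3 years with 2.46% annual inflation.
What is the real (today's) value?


Formula: Real value = nominal / (1 + inflation)^years
Price level: (1 + 0.0246)^3 = 1.07563
Real value = $59,100.00 / 1.07563 = $54,944.53

$54,944.53


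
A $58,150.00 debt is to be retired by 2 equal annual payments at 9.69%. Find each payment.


Formula: PMT = PV * r / (1 - (1+r)^(-n))
Denominator: 1 - (1 + 0.0969)^(-2) = 0.168876
Numerator: $58,150.00 * 0.0969 = 5634.735
PMT = 5634.735 / 0.168876 = $33,366.15

$33,366.15


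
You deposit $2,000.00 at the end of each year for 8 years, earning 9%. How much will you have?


Formula: FV = PMT * ((1+r)^n - 1) / r
Growth factor: (1 + 0.09)^8 = 1.992563
Numerator: 1.992563 - 1 = 0.992563
FV = $2,000.00 * 0.992563 / 0.09 = $22,056.95

$22,056.95


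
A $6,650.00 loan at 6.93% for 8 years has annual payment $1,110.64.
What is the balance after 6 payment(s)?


Formula: Balance = PV*(1+r)^k - PMT*((1+r)^k - 1)/r
Growth: (1 + 0.0693)^6 = 1.494849
Accumulated factor: ((1+r)^k - 1)/r = 7.140682
Balance = $6,650.00 * 1.494849 - $1,110.64 * 7.140682
Balance = $2,010.02

$2,010.02


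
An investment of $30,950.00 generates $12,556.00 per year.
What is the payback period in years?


Formula: Payback = investment / annual cash flow
Substituting: Payback = $30,950.00 / $12,556.00
Payback = 2.465 years

2.465 years


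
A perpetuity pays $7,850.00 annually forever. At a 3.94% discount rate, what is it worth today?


Formula: PV = C / r
Substituting: PV = $7,850.00 / 0.0394
PV = $199,238.58

$199,238.58


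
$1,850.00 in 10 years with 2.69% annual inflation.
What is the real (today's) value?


Formula: Real value = nominal / (1 + inflation)^years
Price level: (1 + 0.0269)^10 = 1.304012
Real value = $1,850.00 / 1.304012 = $1,418.70

$1,418.70


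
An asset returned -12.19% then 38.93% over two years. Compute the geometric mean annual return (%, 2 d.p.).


Formula: Geometric mean = ((1+r1)*(1+r2))^(1/2) - 1
Product: (1 + -0.1219) * (1 + 0.3893) = 0.8781 * 1.3893 = 1.219944
Square root: 1.219944^0.5 = 1.104511
Geometric mean = 1.104511 - 1 = 0.104511
As percentage: 10.45%

10.45%


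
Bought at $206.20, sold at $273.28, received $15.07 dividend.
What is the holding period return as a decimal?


Formula: HPR = (P1 - P0 + D) / P0
Gain: $273.28 - $206.20 + $15.07 = $82.15
HPR = $82.15 / $206.20 = 0.3984

0.3984


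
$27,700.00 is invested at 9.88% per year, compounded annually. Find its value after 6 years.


Formula: FV = P * (1 + r)^n
Substituting: FV = $27,700.00 * (1 + 0.0988)^6
Growth factor: (1.0988)^6 = 1.759997
FV = $27,700.00 * 1.759997 = $48,751.91

$48,751.91


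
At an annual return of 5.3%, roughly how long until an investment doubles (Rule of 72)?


Formula: Years ≈ 72 / r
Substituting: Years ≈ 72 / 5.3
Years ≈ 13.6

13.6 years


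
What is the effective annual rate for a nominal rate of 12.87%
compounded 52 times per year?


Formula: EAR = (1 + r/m)^m - 1
Period rate: r/m = 0.1287 / 52 = 0.002475
Compounding: (1 + 0.002475)^52 = 1.137168
EAR = 1.137168 - 1 = 0.137168

0.137168


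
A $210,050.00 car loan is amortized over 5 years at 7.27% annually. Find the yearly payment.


Formula: PMT = PV * r / (1 - (1+r)^(-n))
Denominator: 1 - (1 + 0.0727)^(-5) = 0.295942
Numerator: $210,050.00 * 0.0727 = 15270.635
PMT = 15270.635 / 0.295942 = $51,600.14

$51,600.14


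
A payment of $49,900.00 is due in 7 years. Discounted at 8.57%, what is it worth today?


Formula: PV = FV / (1 + r)^n
Substituting: PV = $49,900.00 / (1 + 0.0857)^7
Discount factor: (1.0857)^7 = 1.778152
PV = $49,900.00 / 1.778152 = $28,062.84

$28,062.84


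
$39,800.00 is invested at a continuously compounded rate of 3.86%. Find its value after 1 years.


Formula: FV = P * e^(r*t)
Exponent: r*t = 0.0386 * 1 = 0.0386
e^(0.0386) = 1.039355
FV = $39,800.00 * 1.039355 = $41,366.32

$41,366.32


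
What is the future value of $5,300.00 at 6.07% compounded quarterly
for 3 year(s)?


Formula: FV = P * (1 + r/m)^(m*t)
Period rate: r/m = 0.0607 / 4 = 0.015175
Total periods: m*t = 4 * 3 = 12
Growth factor: (1 + 0.015175)^12 = 1.198094
FV = $5,300.00 * 1.198094 = $6,349.90

$6,349.90


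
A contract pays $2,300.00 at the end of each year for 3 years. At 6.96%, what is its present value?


Formula: PV = PMT * (1 - (1+r)^(-n)) / r
Discount factor: (1 + 0.0696)^(-3) = 0.817214
Bracket: 1 - 0.817214 = 0.182786
PV = $2,300.00 * 0.182786 / 0.0696 = $6,040.34

$6,040.34


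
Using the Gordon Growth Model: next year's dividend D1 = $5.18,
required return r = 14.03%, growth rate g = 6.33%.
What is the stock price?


Formula: P = D1 / (r - g)
Spread: r - g = 0.1403 - 0.0633 = 0.077
Substituting: P = $5.18 / 0.077
P = $67.27

$67.27


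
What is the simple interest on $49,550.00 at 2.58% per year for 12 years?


Formula: I = P * r * t
Substituting: I = $49,550.00 * 0.0258 * 12
Step: I = $49,550.00 * 0.3096
I = $15,340.68

$15,340.68


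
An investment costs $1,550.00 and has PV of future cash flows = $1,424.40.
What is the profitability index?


Formula: PI = PV(cash flows) / initial investment
Substituting: PI = $1,424.40 / $1,550.00
PI = 0.919

0.919


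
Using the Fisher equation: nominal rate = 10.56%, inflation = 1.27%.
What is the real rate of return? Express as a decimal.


Formula: (1 + r_real) = (1 + r_nom) / (1 + inflation)
Substituting: (1 + r_real) = 1.1056 / 1.0127
(1 + r_real) = 1.091735
r_real = 1.091735 - 1 = 0.091735

0.091735


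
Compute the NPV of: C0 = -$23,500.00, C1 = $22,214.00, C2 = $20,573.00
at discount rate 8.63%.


Formula: NPV = C0 + C1/(1+r) + C2/(1+r)^2
Discount C1: $22,214.00 / (1 + 0.0863) = $20,449.23
Discount C2: $20,573.00 / (1 + 0.0863)^2 = $17,434.04
NPV = -$23,500.00 + $20,449.23 + $17,434.04 = $14,383.27

$14,383.27


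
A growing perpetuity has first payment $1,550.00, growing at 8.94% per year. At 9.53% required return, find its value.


Formula: PV = C / (r - g)
Spread: r - g = 0.0953 - 0.0894 = 0.0059
Substituting: PV = $1,550.00 / 0.0059
PV = $262,711.86

$262,711.86


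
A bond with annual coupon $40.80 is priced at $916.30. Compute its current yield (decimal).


Formula: Current yield = annual coupon / price
Substituting: CY = $40.80 / $916.30
CY = 0.044527

0.044527


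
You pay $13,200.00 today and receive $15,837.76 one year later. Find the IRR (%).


Formula: IRR = C1/C0 - 1
Substituting: IRR = $15,837.76 / $13,200.00 - 1
Ratio: 1.19983 - 1 = 0.19983
IRR = 19.983%

19.983%


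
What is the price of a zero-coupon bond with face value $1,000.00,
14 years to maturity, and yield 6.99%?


Formula: Price = FV / (1 + r)^n
Substituting: Price = $1,000.00 / (1 + 0.0699)^14
Discount factor: (1.0699)^14 = 2.575162
Price = $1,000.00 / 2.575162 = $388.33

$388.33


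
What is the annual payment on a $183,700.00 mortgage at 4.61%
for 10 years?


Formula: PMT = PV * r / (1 - (1+r)^(-n))
Denominator: 1 - (1 + 0.0461)^(-10) = 0.362811
Numerator: $183,700.00 * 0.0461 = 8468.57
PMT = 8468.57 / 0.362811 = $23,341.52

$23,341.52


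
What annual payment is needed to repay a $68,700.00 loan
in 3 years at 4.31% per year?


Formula: PMT = PV * r / (1 - (1+r)^(-n))
Denominator: 1 - (1 + 0.0431)^(-3) = 0.118906
Numerator: $68,700.00 * 0.0431 = 2960.97
PMT = 2960.97 / 0.118906 = $24,901.74

$24,901.74


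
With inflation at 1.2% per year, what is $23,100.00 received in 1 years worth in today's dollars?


Formula: Real value = nominal / (1 + inflation)^years
Price level: (1 + 0.012)^1 = 1.012
Real value = $23,100.00 / 1.012 = $22,826.09

$22,826.09


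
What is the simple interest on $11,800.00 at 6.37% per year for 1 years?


Formula: I = P * r * t
Substituting: I = $11,800.00 * 0.0637 * 1
Step: I = $11,800.00 * 0.0637
I = $751.66

$751.66


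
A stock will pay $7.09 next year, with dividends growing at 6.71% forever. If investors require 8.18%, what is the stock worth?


Formula: P = D1 / (r - g)
Spread: r - g = 0.0818 - 0.0671 = 0.0147
Substituting: P = $7.09 / 0.0147
P = $482.31

$482.31


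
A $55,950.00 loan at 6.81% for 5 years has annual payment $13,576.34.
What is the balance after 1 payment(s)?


Formula: Balance = PV*(1+r)^k - PMT*((1+r)^k - 1)/r
Growth: (1 + 0.0681)^1 = 1.0681
Accumulated factor: ((1+r)^k - 1)/r = 1.0
Balance = $55,950.00 * 1.0681 - $13,576.34 * 1.0
Balance = $46,183.86

$46,183.86


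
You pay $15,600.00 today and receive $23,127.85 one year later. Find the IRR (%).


Formula: IRR = C1/C0 - 1
Substituting: IRR = $23,127.85 / $15,600.00 - 1
Ratio: 1.482554 - 1 = 0.482554
IRR = 48.2554%

48.2554%


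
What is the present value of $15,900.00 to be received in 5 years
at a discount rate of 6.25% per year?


Formula: PV = FV / (1 + r)^n
Substituting: PV = $15,900.00 / (1 + 0.0625)^5
Discount factor: (1.0625)^5 = 1.354081
PV = $15,900.00 / 1.354081 = $11,742.28

$11,742.28


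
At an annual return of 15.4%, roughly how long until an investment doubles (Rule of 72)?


Formula: Years ≈ 72 / r
Substituting: Years ≈ 72 / 15.4
Years ≈ 4.7

4.7 years


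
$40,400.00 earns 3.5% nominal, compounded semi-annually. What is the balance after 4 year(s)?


Formula: FV = P * (1 + r/m)^(m*t)
Period rate: r/m = 0.035 / 2 = 0.0175
Total periods: m*t = 2 * 4 = 8
Growth factor: (1 + 0.0175)^8 = 1.148882
FV = $40,400.00 * 1.148882 = $46,414.82

$46,414.82


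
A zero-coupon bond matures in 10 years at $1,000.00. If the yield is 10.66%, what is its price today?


Formula: Price = FV / (1 + r)^n
Substituting: Price = $1,000.00 / (1 + 0.1066)^10
Discount factor: (1.1066)^10 = 2.753637
Price = $1,000.00 / 2.753637 = $363.16

$363.16


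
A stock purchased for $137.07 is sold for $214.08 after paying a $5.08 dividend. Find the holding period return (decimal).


Formula: HPR = (P1 - P0 + D) / P0
Gain: $214.08 - $137.07 + $5.08 = $82.09
HPR = $82.09 / $137.07 = 0.5989

0.5989


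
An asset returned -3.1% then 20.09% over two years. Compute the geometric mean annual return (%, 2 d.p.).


Formula: Geometric mean = ((1+r1)*(1+r2))^(1/2) - 1
Product: (1 + -0.031) * (1 + 0.2009) = 0.969 * 1.2009 = 1.163672
Square root: 1.163672^0.5 = 1.078736
Geometric mean = 1.078736 - 1 = 0.078736
As percentage: 7.87%

7.87%


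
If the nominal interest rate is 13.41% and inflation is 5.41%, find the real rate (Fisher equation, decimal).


Formula: (1 + r_real) = (1 + r_nom) / (1 + inflation)
Substituting: (1 + r_real) = 1.1341 / 1.0541
(1 + r_real) = 1.075894
r_real = 1.075894 - 1 = 0.075894

0.075894


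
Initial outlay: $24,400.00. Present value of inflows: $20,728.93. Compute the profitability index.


Formula: PI = PV(cash flows) / initial investment
Substituting: PI = $20,728.93 / $24,400.00
PI = 0.8495

0.8495


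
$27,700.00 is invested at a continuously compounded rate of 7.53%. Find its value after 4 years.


Formula: FV = P * e^(r*t)
Exponent: r*t = 0.0753 * 4 = 0.3012
e^(0.3012) = 1.35148
FV = $27,700.00 * 1.35148 = $37,435.99

$37,435.99


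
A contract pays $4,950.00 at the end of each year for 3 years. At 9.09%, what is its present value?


Formula: PV = PMT * (1 - (1+r)^(-n)) / r
Discount factor: (1 + 0.0909)^(-3) = 0.770274
Bracket: 1 - 0.770274 = 0.229726
PV = $4,950.00 * 0.229726 / 0.0909 = $12,509.84

$12,509.84


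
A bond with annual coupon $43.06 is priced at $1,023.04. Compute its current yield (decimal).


Formula: Current yield = annual coupon / price
Substituting: CY = $43.06 / $1,023.04
CY = 0.04209

0.04209


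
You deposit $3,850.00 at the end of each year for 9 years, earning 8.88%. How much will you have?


Formula: FV = PMT * ((1+r)^n - 1) / r
Growth factor: (1 + 0.0888)^9 = 2.150468
Numerator: 2.150468 - 1 = 1.150468
FV = $3,850.00 * 1.150468 / 0.0888 = $49,879.53

$49,879.53


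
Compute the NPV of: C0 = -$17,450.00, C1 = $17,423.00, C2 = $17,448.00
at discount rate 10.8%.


Formula: NPV = C0 + C1/(1+r) + C2/(1+r)^2
Discount C1: $17,423.00 / (1 + 0.108) = $15,724.73
Discount C2: $17,448.00 / (1 + 0.108)^2 = $14,212.36
NPV = -$17,450.00 + $15,724.73 + $14,212.36 = $12,487.09

$12,487.09


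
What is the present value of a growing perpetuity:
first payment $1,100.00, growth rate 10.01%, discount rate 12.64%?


Formula: PV = C / (r - g)
Spread: r - g = 0.1264 - 0.1001 = 0.0263
Substituting: PV = $1,100.00 / 0.0263
PV = $41,825.10

$41,825.10


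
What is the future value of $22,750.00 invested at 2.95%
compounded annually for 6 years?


Formula: FV = P * (1 + r)^n
Substituting: FV = $22,750.00 * (1 + 0.0295)^6
Growth factor: (1.0295)^6 = 1.190579
FV = $22,750.00 * 1.190579 = $27,085.67

$27,085.67


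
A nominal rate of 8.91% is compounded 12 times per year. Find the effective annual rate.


Formula: EAR = (1 + r/m)^m - 1
Period rate: r/m = 0.0891 / 12 = 0.007425
Compounding: (1 + 0.007425)^12 = 1.09283
EAR = 1.09283 - 1 = 0.09283

0.09283


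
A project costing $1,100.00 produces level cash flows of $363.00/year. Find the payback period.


Formula: Payback = investment / annual cash flow
Substituting: Payback = $1,100.00 / $363.00
Payback = 3.0303 years

3.0303 years


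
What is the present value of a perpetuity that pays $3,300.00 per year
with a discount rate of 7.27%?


Formula: PV = C / r
Substituting: PV = $3,300.00 / 0.0727
PV = $45,392.02

$45,392.02


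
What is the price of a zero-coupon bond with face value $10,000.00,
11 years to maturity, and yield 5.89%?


Formula: Price = FV / (1 + r)^n
Substituting: Price = $10,000.00 / (1 + 0.0589)^11
Discount factor: (1.0589)^11 = 1.876741
Price = $10,000.00 / 1.876741 = $5,328.38

$5,328.38


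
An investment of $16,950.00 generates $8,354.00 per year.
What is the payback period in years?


Formula: Payback = investment / annual cash flow
Substituting: Payback = $16,950.00 / $8,354.00
Payback = 2.029 years

2.029 years


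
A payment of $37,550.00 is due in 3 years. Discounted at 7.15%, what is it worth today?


Formula: PV = FV / (1 + r)^n
Substituting: PV = $37,550.00 / (1 + 0.0715)^3
Discount factor: (1.0715)^3 = 1.230202
PV = $37,550.00 / 1.230202 = $30,523.44

$30,523.44


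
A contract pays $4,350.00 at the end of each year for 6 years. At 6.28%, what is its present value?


Formula: PV = PMT * (1 - (1+r)^(-n)) / r
Discount factor: (1 + 0.0628)^(-6) = 0.69389
Bracket: 1 - 0.69389 = 0.30611
PV = $4,350.00 * 0.30611 / 0.0628 = $21,203.47

$21,203.47


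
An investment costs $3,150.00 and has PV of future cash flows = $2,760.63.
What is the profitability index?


Formula: PI = PV(cash flows) / initial investment
Substituting: PI = $2,760.63 / $3,150.00
PI = 0.8764

0.8764


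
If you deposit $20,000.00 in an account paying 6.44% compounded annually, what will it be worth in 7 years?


Formula: FV = P * (1 + r)^n
Substituting: FV = $20,000.00 * (1 + 0.0644)^7
Growth factor: (1.0644)^7 = 1.547868
FV = $20,000.00 * 1.547868 = $30,957.37

$30,957.37


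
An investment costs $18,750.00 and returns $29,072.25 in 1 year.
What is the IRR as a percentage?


Formula: IRR = C1/C0 - 1
Substituting: IRR = $29,072.25 / $18,750.00 - 1
Ratio: 1.55052 - 1 = 0.55052
IRR = 55.052%

55.052%


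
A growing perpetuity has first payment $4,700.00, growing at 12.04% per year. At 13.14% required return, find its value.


Formula: PV = C / (r - g)
Spread: r - g = 0.1314 - 0.1204 = 0.011
Substituting: PV = $4,700.00 / 0.011
PV = $427,272.73

$427,272.73


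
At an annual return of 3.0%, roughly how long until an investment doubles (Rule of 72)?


Formula: Years ≈ 72 / r
Substituting: Years ≈ 72 / 3.0
Years ≈ 24.0

24.0 years


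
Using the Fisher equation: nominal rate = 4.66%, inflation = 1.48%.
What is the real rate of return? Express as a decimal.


Formula: (1 + r_real) = (1 + r_nom) / (1 + inflation)
Substituting: (1 + r_real) = 1.0466 / 1.0148
(1 + r_real) = 1.031336
r_real = 1.031336 - 1 = 0.031336

0.031336


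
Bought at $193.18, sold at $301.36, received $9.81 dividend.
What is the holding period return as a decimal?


Formula: HPR = (P1 - P0 + D) / P0
Gain: $301.36 - $193.18 + $9.81 = $117.99
HPR = $117.99 / $193.18 = 0.6108

0.6108


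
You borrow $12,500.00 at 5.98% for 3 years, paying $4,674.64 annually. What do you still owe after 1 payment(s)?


Formula: Balance = PV*(1+r)^k - PMT*((1+r)^k - 1)/r
Growth: (1 + 0.0598)^1 = 1.0598
Accumulated factor: ((1+r)^k - 1)/r = 1.0
Balance = $12,500.00 * 1.0598 - $4,674.64 * 1.0
Balance = $8,572.86

$8,572.86


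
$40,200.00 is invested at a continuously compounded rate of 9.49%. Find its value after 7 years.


Formula: FV = P * e^(r*t)
Exponent: r*t = 0.0949 * 7 = 0.6643
e^(0.6643) = 1.94313
FV = $40,200.00 * 1.94313 = $78,113.82

$78,113.82


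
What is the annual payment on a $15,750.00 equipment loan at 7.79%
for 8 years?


Formula: PMT = PV * r / (1 - (1+r)^(-n))
Denominator: 1 - (1 + 0.0779)^(-8) = 0.451253
Numerator: $15,750.00 * 0.0779 = 1226.925
PMT = 1226.925 / 0.451253 = $2,718.93

$2,718.93


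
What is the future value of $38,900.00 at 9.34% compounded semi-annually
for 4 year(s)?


Formula: FV = P * (1 + r/m)^(m*t)
Period rate: r/m = 0.0934 / 2 = 0.0467
Total periods: m*t = 2 * 4 = 8
Growth factor: (1 + 0.0467)^8 = 1.440714
FV = $38,900.00 * 1.440714 = $56,043.78

$56,043.78


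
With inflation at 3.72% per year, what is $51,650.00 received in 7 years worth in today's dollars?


Formula: Real value = nominal / (1 + inflation)^years
Price level: (1 + 0.0372)^7 = 1.291331
Real value = $51,650.00 / 1.291331 = $39,997.49

$39,997.49


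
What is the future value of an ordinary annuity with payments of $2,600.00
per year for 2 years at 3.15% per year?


Formula: FV = PMT * ((1+r)^n - 1) / r
Growth factor: (1 + 0.0315)^2 = 1.063992
Numerator: 1.063992 - 1 = 0.063992
FV = $2,600.00 * 0.063992 / 0.0315 = $5,281.90

$5,281.90


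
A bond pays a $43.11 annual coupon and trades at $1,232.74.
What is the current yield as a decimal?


Formula: Current yield = annual coupon / price
Substituting: CY = $43.11 / $1,232.74
CY = 0.034971

0.034971


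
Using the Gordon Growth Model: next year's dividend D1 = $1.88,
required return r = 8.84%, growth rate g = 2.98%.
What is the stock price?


Formula: P = D1 / (r - g)
Spread: r - g = 0.0884 - 0.0298 = 0.0586
Substituting: P = $1.88 / 0.0586
P = $32.08

$32.08


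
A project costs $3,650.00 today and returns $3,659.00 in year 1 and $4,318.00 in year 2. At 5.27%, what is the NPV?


Formula: NPV = C0 + C1/(1+r) + C2/(1+r)^2
Discount C1: $3,659.00 / (1 + 0.0527) = $3,475.82
Discount C2: $4,318.00 / (1 + 0.0527)^2 = $3,896.49
NPV = -$3,650.00 + $3,475.82 + $3,896.49 = $3,722.31

$3,722.31


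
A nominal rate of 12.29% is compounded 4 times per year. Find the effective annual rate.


Formula: EAR = (1 + r/m)^m - 1
Period rate: r/m = 0.1229 / 4 = 0.030725
Compounding: (1 + 0.030725)^4 = 1.128681
EAR = 1.128681 - 1 = 0.128681

0.128681


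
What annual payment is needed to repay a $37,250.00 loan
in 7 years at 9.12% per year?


Formula: PMT = PV * r / (1 - (1+r)^(-n))
Denominator: 1 - (1 + 0.0912)^(-7) = 0.457163
Numerator: $37,250.00 * 0.0912 = 3397.2
PMT = 3397.2 / 0.457163 = $7,431.05

$7,431.05


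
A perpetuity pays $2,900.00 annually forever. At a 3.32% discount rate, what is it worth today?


Formula: PV = C / r
Substituting: PV = $2,900.00 / 0.0332
PV = $87,349.40

$87,349.40


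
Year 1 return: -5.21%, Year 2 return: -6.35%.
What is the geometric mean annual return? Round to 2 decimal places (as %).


Formula: Geometric mean = ((1+r1)*(1+r2))^(1/2) - 1
Product: (1 + -0.0521) * (1 + -0.0635) = 0.9479 * 0.9365 = 0.887708
Square root: 0.887708^0.5 = 0.942183
Geometric mean = 0.942183 - 1 = -0.057817
As percentage: -5.78%

-5.78%


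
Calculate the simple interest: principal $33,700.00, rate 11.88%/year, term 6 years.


Formula: I = P * r * t
Substituting: I = $33,700.00 * 0.1188 * 6
Step: I = $33,700.00 * 0.7128
I = $24,021.36

$24,021.36


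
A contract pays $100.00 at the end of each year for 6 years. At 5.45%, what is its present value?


Formula: PV = PMT * (1 - (1+r)^(-n)) / r
Discount factor: (1 + 0.0545)^(-6) = 0.727312
Bracket: 1 - 0.727312 = 0.272688
PV = $100.00 * 0.272688 / 0.0545 = $500.35

$500.35


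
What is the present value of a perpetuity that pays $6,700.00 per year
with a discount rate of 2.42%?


Formula: PV = C / r
Substituting: PV = $6,700.00 / 0.0242
PV = $276,859.50

$276,859.50


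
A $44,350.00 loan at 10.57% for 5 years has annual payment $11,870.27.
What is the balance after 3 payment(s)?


Formula: Balance = PV*(1+r)^k - PMT*((1+r)^k - 1)/r
Growth: (1 + 0.1057)^3 = 1.351798
Accumulated factor: ((1+r)^k - 1)/r = 3.328272
Balance = $44,350.00 * 1.351798 - $11,870.27 * 3.328272
Balance = $20,444.77

$20,444.77
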